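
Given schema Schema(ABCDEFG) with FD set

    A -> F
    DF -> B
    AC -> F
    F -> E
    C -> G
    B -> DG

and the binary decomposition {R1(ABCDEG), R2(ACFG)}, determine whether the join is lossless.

Common attributes: R1 ∩ R2 = {ACG}.
Closure of {ACG}: A → F applies, adding F; F → E applies, adding E. So (ACG)⁺ = {ACEFG}.
This closure contains every attribute of R2, so R1 ∩ R2 → R2. The join is lossless.

Yes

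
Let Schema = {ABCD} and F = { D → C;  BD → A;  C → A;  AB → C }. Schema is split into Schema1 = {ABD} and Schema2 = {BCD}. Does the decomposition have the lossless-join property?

Yes

Common attributes: Schema1 ∩ Schema2 = {BD}.
Closure of {BD}: D → C applies, adding C; BD → A applies, adding A. So (BD)⁺ = {ABCD}.
This closure contains every attribute of Schema1, so Schema1 ∩ Schema2 → Schema1. The join is lossless.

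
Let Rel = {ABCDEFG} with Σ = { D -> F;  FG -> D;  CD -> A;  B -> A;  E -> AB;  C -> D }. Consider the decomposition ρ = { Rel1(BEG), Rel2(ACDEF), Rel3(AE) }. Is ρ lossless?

Chase test. Columns are ABCDEFG; row i has aⱼ where attribute j ∈ Reli, else bᵢⱼ.
Initial tableau (one row per fragment):
  row 1: b11 a2 b13 b14 a5 b16 a7
  row 2: a1 b22 a3 a4 a5 a6 b27
  row 3: a1 b32 b33 b34 a5 b36 b37
Rows 1 and 2 agree on E; apply E→AB and equate their AB entries.
Rows 1 and 3 agree on E; apply E→AB and equate their AB entries.
No row becomes fully distinguished — the join is lossy.

No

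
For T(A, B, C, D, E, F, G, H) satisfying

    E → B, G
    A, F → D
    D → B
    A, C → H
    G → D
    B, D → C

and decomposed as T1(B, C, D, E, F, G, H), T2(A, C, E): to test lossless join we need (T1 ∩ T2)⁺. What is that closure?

T1 ∩ T2 = {C, E}.
E → B, G applies, adding B, G
G → D applies, adding D
Closure: {B, C, D, E, G}.

B, C, D, E, G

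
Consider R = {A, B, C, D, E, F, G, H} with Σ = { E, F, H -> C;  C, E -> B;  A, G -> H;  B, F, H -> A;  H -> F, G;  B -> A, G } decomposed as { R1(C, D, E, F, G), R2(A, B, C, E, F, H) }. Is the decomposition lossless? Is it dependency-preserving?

Lossless test: (C, E, F)⁺ = {A, B, C, E, F, G, H}, which contains all of one fragment — lossless.
Dependency preservation: the restricted closure of {A, G} across the fragments never reaches {H}, so A, G → H cannot be enforced without a join — not preserved.

lossless but not dependency-preserving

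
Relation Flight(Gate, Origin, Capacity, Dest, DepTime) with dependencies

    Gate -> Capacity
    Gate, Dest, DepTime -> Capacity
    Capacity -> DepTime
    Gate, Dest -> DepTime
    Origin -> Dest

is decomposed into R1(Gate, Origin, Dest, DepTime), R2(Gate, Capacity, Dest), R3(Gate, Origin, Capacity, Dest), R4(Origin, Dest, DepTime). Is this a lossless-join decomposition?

Yes

Chase test. Columns are Gate, Origin, Capacity, Dest, DepTime; row i has aⱼ where attribute j ∈ Ri, else bᵢⱼ.
Initial tableau (one row per fragment):
  row 1: a1 a2 b13 a4 a5
  row 2: a1 b22 a3 a4 b25
  row 3: a1 a2 a3 a4 b35
  row 4: b41 a2 b43 a4 a5
Rows 1 and 2 agree on Gate; apply Gate→Capacity and equate their Capacity entries.
Rows 1 and 2 agree on Capacity; apply Capacity→DepTime and equate their DepTime entries.
Rows 1 and 3 agree on Capacity; apply Capacity→DepTime and equate their DepTime entries.
Row 1 is now all distinguished symbols — the join is lossless.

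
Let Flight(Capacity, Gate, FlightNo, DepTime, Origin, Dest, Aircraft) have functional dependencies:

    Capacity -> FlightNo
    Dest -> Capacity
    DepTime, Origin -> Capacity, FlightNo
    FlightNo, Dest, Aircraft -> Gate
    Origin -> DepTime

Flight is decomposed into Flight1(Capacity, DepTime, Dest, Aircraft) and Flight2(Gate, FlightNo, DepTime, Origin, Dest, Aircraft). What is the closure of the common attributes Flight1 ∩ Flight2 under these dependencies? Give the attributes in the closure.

Capacity, Gate, FlightNo, DepTime, Dest, Aircraft

Flight1 ∩ Flight2 = {DepTime, Dest, Aircraft}.
Dest → Capacity applies, adding Capacity
Capacity → FlightNo applies, adding FlightNo
FlightNo, Dest, Aircraft → Gate applies, adding Gate
Closure: {Capacity, Gate, FlightNo, DepTime, Dest, Aircraft}.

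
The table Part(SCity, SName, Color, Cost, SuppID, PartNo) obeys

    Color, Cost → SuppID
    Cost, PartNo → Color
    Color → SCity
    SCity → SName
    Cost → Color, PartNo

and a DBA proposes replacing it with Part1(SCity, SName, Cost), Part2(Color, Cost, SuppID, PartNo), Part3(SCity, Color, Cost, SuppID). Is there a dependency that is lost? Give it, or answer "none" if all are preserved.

none

Color, Cost → SuppID lies within Part2.
Cost, PartNo → Color lies within Part2.
Color → SCity lies within Part3.
SCity → SName lies within Part1.
Cost → Color, PartNo lies within Part2.
Every dependency is enforceable on the fragments, so the decomposition is dependency-preserving.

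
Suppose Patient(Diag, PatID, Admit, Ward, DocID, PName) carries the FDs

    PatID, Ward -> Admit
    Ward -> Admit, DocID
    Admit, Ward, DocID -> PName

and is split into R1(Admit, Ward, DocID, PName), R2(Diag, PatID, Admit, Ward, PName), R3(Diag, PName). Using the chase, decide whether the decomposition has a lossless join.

Yes

Chase test. Columns are Diag, PatID, Admit, Ward, DocID, PName; row i has aⱼ where attribute j ∈ Ri, else bᵢⱼ.
Initial tableau (one row per fragment):
  row 1: b11 b12 a3 a4 a5 a6
  row 2: a1 a2 a3 a4 b25 a6
  row 3: a1 b32 b33 b34 b35 a6
Rows 1 and 2 agree on Ward; apply Ward→Admit, DocID and equate their Admit, DocID entries.
Row 2 is now all distinguished symbols — the join is lossless.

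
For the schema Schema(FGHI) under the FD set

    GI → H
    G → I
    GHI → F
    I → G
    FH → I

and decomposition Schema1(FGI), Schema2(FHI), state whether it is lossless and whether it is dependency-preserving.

Lossless test: (FI)⁺ = {FGHI}, which contains all of one fragment — lossless.
Dependency preservation: GI → H; GHI → F are not contained in any single fragment, but the restricted closure of each left-hand side across the fragments still reaches the right-hand side; the remaining FDs each lie inside some fragment. All dependencies are preserved.

lossless and dependency-preserving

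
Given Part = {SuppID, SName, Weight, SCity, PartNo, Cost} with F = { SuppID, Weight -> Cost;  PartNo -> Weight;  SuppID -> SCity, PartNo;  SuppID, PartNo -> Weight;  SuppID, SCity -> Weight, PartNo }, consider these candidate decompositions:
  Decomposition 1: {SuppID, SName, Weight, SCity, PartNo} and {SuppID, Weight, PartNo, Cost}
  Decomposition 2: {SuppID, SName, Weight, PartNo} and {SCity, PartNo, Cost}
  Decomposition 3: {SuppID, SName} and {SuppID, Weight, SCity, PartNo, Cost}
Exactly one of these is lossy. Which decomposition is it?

Decomposition 1: common = {SuppID, Weight, PartNo}, closure = {SuppID, Weight, SCity, PartNo, Cost} → lossless.
Decomposition 2: common = {PartNo}, closure = {Weight, PartNo} → lossy.
Decomposition 3: common = {SuppID}, closure = {SuppID, Weight, SCity, PartNo, Cost} → lossless.

Decomposition 2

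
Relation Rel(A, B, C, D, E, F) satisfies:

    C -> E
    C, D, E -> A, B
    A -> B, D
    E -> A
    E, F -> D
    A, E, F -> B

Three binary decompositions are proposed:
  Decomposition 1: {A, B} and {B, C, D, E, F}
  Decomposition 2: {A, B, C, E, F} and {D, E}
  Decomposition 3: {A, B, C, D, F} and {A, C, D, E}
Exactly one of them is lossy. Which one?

Decomposition 1: common = {B}, closure = {B} → lossy.
Decomposition 2: common = {E}, closure = {A, B, D, E} → lossless.
Decomposition 3: common = {A, C, D}, closure = {A, B, C, D, E} → lossless.

Decomposition 1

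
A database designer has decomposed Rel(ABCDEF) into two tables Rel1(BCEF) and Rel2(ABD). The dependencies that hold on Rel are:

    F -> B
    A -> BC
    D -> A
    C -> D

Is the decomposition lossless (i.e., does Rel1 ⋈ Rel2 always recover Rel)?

No

Common attributes: Rel1 ∩ Rel2 = {B}.
No dependency enlarges {B}, so (B)⁺ = {B}.
The closure contains neither all of Rel1 = {BCEF} nor all of Rel2 = {ABD}, so the common attributes are not a superkey of either fragment. The join is lossy.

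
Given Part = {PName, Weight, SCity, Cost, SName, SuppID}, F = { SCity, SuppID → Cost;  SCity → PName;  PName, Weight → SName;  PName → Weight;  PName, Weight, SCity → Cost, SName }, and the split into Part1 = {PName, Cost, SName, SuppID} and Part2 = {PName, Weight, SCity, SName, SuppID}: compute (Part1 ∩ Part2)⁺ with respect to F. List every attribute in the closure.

PName, Weight, SName, SuppID

Part1 ∩ Part2 = {PName, SName, SuppID}.
PName → Weight applies, adding Weight
Closure: {PName, Weight, SName, SuppID}.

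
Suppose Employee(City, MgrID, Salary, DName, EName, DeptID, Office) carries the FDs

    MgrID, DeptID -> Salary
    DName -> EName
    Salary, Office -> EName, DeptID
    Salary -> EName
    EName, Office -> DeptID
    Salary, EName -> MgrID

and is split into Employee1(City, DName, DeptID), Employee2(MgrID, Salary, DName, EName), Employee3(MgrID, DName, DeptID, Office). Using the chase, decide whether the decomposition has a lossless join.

No

Chase test. Columns are City, MgrID, Salary, DName, EName, DeptID, Office; row i has aⱼ where attribute j ∈ Employeei, else bᵢⱼ.
Initial tableau (one row per fragment):
  row 1: a1 b12 b13 a4 b15 a6 b17
  row 2: b21 a2 a3 a4 a5 b26 b27
  row 3: b31 a2 b33 a4 b35 a6 a7
Rows 1 and 2 agree on DName; apply DName→EName and equate their EName entries.
Rows 1 and 3 agree on DName; apply DName→EName and equate their EName entries.
No row becomes fully distinguished — the join is lossy.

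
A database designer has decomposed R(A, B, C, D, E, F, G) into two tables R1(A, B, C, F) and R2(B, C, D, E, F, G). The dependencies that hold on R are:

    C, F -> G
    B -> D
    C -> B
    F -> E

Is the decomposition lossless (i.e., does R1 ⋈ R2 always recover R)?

Common attributes: R1 ∩ R2 = {B, C, F}.
Closure of {B, C, F}: C, F → G applies, adding G; B → D applies, adding D; F → E applies, adding E. So (B, C, F)⁺ = {B, C, D, E, F, G}.
This closure contains every attribute of R2, so R1 ∩ R2 → R2. The join is lossless.

Yes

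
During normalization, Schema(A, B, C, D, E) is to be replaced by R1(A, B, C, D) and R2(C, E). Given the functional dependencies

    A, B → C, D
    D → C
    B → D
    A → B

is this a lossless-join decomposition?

No

Common attributes: R1 ∩ R2 = {C}.
No dependency enlarges {C}, so (C)⁺ = {C}.
The closure contains neither all of R1 = {A, B, C, D} nor all of R2 = {C, E}, so the common attributes are not a superkey of either fragment. The join is lossy.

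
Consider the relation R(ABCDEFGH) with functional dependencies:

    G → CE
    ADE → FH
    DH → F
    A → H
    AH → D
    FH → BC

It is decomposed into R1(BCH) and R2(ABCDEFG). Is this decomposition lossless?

No

Common attributes: R1 ∩ R2 = {BC}.
No dependency enlarges {BC}, so (BC)⁺ = {BC}.
The closure contains neither all of R1 = {BCH} nor all of R2 = {ABCDEFG}, so the common attributes are not a superkey of either fragment. The join is lossy.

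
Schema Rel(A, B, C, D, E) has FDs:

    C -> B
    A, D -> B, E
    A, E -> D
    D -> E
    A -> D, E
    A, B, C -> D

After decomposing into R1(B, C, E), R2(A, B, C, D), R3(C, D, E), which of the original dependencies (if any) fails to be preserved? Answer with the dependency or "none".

C → B lies within R1.
A, D → B, E: restricted closure across fragments reaches B, E.
A, E → D: restricted closure across fragments reaches D.
D → E lies within R3.
A → D, E: restricted closure across fragments reaches D, E.
A, B, C → D lies within R2.
Every dependency is enforceable on the fragments, so the decomposition is dependency-preserving.

none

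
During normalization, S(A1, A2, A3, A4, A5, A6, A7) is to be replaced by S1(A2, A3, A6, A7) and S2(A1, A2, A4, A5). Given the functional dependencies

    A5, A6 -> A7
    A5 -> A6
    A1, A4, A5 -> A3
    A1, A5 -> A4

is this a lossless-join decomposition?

No

Common attributes: S1 ∩ S2 = {A2}.
No dependency enlarges {A2}, so (A2)⁺ = {A2}.
The closure contains neither all of S1 = {A2, A3, A6, A7} nor all of S2 = {A1, A2, A4, A5}, so the common attributes are not a superkey of either fragment. The join is lossy.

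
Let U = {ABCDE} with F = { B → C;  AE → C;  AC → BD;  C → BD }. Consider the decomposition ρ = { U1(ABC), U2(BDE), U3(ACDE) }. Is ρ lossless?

Yes

Chase test. Columns are ABCDE; row i has aⱼ where attribute j ∈ Ui, else bᵢⱼ.
Initial tableau (one row per fragment):
  row 1: a1 a2 a3 b14 b15
  row 2: b21 a2 b23 a4 a5
  row 3: a1 b32 a3 a4 a5
Rows 1 and 2 agree on B; apply B→C and equate their C entries.
Rows 1 and 3 agree on AC; apply AC→BD and equate their BD entries.
Row 3 is now all distinguished symbols — the join is lossless.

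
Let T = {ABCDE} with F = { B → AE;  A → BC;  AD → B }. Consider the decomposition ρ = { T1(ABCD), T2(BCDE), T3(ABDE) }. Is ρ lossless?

Yes

Chase test. Columns are ABCDE; row i has aⱼ where attribute j ∈ Ti, else bᵢⱼ.
Initial tableau (one row per fragment):
  row 1: a1 a2 a3 a4 b15
  row 2: b21 a2 a3 a4 a5
  row 3: a1 a2 b33 a4 a5
Rows 1 and 2 agree on B; apply B→AE and equate their AE entries.
Rows 1 and 3 agree on A; apply A→BC and equate their BC entries.
Row 1 is now all distinguished symbols — the join is lossless.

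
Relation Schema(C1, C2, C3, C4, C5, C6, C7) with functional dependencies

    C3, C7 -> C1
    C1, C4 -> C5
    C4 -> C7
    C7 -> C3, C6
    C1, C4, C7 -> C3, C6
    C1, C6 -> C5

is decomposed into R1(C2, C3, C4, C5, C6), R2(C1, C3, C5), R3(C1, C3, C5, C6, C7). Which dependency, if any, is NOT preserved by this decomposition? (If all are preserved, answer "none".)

Check C4 → C7: no single fragment contains all of {C4, C7}, and the restricted closure of {C4} across the fragments never reaches {C7}.
C3, C7 → C1 is preserved.
C1, C4 → C5 is preserved.
C7 → C3, C6 is preserved.
C1, C4, C7 → C3, C6 is preserved.
C1, C6 → C5 is preserved.

C4 -> C7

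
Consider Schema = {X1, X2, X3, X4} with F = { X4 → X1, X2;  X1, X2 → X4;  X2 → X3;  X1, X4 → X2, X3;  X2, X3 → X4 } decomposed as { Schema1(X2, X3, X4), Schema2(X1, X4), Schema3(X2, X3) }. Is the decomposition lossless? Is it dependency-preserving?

Lossless test (chase): Rows 1 and 2 agree on X4; apply X4→X1, X2 and equate their X1, X2 entries. Rows 1 and 2 agree on X2; apply X2→X3 and equate their X3 entries. Rows 1 and 3 agree on X2, X3; apply X2, X3→X4 and equate their X4 entries. Rows 1 and 3 agree on X4; apply X4→X1, X2 and equate their X1, X2 entries. Row 1 is now all distinguished symbols — the join is lossless.
Dependency preservation: X4 → X1, X2; X1, X2 → X4; X1, X4 → X2, X3 are not contained in any single fragment, but the restricted closure of each left-hand side across the fragments still reaches the right-hand side; the remaining FDs each lie inside some fragment. All dependencies are preserved.

lossless and dependency-preserving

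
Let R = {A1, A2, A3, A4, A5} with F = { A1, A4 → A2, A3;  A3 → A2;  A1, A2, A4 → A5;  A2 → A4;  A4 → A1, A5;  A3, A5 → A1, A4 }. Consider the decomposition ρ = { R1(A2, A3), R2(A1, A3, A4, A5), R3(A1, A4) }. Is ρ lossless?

Yes

Chase test. Columns are A1, A2, A3, A4, A5; row i has aⱼ where attribute j ∈ Ri, else bᵢⱼ.
Initial tableau (one row per fragment):
  row 1: b11 a2 a3 b14 b15
  row 2: a1 b22 a3 a4 a5
  row 3: a1 b32 b33 a4 b35
Rows 2 and 3 agree on A1, A4; apply A1, A4→A2, A3 and equate their A2, A3 entries.
Rows 1 and 2 agree on A3; apply A3→A2 and equate their A2 entries.
Rows 2 and 3 agree on A1, A2, A4; apply A1, A2, A4→A5 and equate their A5 entries.
Rows 1 and 2 agree on A2; apply A2→A4 and equate their A4 entries.
Rows 1 and 2 agree on A4; apply A4→A1, A5 and equate their A1, A5 entries.
Row 1 is now all distinguished symbols — the join is lossless.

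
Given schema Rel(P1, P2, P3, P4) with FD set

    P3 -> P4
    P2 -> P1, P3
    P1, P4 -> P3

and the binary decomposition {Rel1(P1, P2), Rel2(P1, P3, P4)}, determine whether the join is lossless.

No

Common attributes: Rel1 ∩ Rel2 = {P1}.
No dependency enlarges {P1}, so (P1)⁺ = {P1}.
The closure contains neither all of Rel1 = {P1, P2} nor all of Rel2 = {P1, P3, P4}, so the common attributes are not a superkey of either fragment. The join is lossy.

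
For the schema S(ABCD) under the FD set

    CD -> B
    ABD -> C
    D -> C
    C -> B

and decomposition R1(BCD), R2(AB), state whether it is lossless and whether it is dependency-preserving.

Lossless test: (B)⁺ = {B}, which is a superkey of neither fragment — lossy.
Dependency preservation: ABD → C is not contained in any single fragment, but the restricted closure of its left-hand side across the fragments still reaches the right-hand side; the remaining FDs each lie inside some fragment. All dependencies are preserved.

lossy but dependency-preserving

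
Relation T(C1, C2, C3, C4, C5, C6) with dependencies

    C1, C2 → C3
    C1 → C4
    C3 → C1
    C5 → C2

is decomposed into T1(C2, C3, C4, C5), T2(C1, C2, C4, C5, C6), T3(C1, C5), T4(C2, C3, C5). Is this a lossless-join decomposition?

No

Chase test. Columns are C1, C2, C3, C4, C5, C6; row i has aⱼ where attribute j ∈ Ti, else bᵢⱼ.
Initial tableau (one row per fragment):
  row 1: b11 a2 a3 a4 a5 b16
  row 2: a1 a2 b23 a4 a5 a6
  row 3: a1 b32 b33 b34 a5 b36
  row 4: b41 a2 a3 b44 a5 b46
Rows 2 and 3 agree on C1; apply C1→C4 and equate their C4 entries.
Rows 1 and 4 agree on C3; apply C3→C1 and equate their C1 entries.
Rows 1 and 3 agree on C5; apply C5→C2 and equate their C2 entries.
Rows 2 and 3 agree on C1, C2; apply C1, C2→C3 and equate their C3 entries.
Rows 1 and 4 agree on C1; apply C1→C4 and equate their C4 entries.
No row becomes fully distinguished — the join is lossy.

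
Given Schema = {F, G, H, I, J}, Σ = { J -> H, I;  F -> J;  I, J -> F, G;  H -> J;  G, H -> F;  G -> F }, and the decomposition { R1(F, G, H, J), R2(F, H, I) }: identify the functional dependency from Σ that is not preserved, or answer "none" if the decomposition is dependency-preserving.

J → H, I: restricted closure across fragments reaches H, I.
F → J lies within R1.
I, J → F, G: restricted closure across fragments reaches F, G.
H → J lies within R1.
G, H → F lies within R1.
G → F lies within R1.
Every dependency is enforceable on the fragments, so the decomposition is dependency-preserving.

none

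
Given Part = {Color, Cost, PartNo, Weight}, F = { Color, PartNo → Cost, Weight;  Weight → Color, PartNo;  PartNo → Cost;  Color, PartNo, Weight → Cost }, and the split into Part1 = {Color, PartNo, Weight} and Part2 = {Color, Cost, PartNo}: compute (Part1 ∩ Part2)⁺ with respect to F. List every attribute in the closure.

Part1 ∩ Part2 = {Color, PartNo}.
Color, PartNo → Cost, Weight applies, adding Cost, Weight
Closure: {Color, Cost, PartNo, Weight}.

Color, Cost, PartNo, Weight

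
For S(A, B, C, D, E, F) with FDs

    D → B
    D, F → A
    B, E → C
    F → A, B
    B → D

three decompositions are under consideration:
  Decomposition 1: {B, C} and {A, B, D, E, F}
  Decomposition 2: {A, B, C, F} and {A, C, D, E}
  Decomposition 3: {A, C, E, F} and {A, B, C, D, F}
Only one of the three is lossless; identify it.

Decomposition 1: common = {B}, closure = {B, D} → lossy.
Decomposition 2: common = {A, C}, closure = {A, C} → lossy.
Decomposition 3: common = {A, C, F}, closure = {A, B, C, D, F} → lossless.

Decomposition 3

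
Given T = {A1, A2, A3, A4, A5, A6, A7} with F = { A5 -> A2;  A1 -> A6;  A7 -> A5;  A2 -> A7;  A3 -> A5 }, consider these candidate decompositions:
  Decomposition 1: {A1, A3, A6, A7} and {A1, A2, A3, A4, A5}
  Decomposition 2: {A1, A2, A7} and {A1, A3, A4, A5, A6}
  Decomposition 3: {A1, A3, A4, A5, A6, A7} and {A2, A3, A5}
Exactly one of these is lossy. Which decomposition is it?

Decomposition 1: common = {A1, A3}, closure = {A1, A2, A3, A5, A6, A7} → lossless.
Decomposition 2: common = {A1}, closure = {A1, A6} → lossy.
Decomposition 3: common = {A3, A5}, closure = {A2, A3, A5, A7} → lossless.

Decomposition 2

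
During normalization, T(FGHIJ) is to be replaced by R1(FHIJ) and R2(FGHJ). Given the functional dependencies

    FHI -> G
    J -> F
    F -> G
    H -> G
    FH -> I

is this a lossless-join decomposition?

Yes

Common attributes: R1 ∩ R2 = {FHJ}.
Closure of {FHJ}: F → G applies, adding G; FH → I applies, adding I. So (FHJ)⁺ = {FGHIJ}.
This closure contains every attribute of R1, so R1 ∩ R2 → R1. The join is lossless.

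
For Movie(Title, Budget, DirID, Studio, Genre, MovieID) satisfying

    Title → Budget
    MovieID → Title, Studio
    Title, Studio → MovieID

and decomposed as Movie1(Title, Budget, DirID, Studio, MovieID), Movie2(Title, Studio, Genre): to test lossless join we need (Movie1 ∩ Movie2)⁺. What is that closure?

Movie1 ∩ Movie2 = {Title, Studio}.
Title → Budget applies, adding Budget
Title, Studio → MovieID applies, adding MovieID
Closure: {Title, Budget, Studio, MovieID}.

Title, Budget, Studio, MovieID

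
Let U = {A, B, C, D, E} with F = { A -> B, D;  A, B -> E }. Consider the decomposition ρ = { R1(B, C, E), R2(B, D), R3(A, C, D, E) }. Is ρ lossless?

Chase test. Columns are A, B, C, D, E; row i has aⱼ where attribute j ∈ Ri, else bᵢⱼ.
Initial tableau (one row per fragment):
  row 1: b11 a2 a3 b14 a5
  row 2: b21 a2 b23 a4 b25
  row 3: a1 b32 a3 a4 a5
No row becomes fully distinguished — the join is lossy.

No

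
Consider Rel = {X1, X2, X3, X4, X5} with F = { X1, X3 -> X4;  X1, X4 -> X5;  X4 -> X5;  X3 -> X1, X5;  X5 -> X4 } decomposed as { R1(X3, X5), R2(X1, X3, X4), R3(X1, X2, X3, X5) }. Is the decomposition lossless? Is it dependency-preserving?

Lossless test (chase): Rows 2 and 3 agree on X1, X3; apply X1, X3→X4 and equate their X4 entries. Rows 2 and 3 agree on X1, X4; apply X1, X4→X5 and equate their X5 entries. Rows 1 and 2 agree on X3; apply X3→X1, X5 and equate their X1, X5 entries. Rows 1 and 2 agree on X5; apply X5→X4 and equate their X4 entries. Row 3 is now all distinguished symbols — the join is lossless.
Dependency preservation: the restricted closure of {X1, X4} across the fragments never reaches {X5}, so X1, X4 → X5 cannot be enforced without a join — not preserved.

lossless but not dependency-preserving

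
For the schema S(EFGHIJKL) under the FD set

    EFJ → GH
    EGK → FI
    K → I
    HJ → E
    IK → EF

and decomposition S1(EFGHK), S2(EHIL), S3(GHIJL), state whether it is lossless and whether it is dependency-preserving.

lossy and not dependency-preserving

Lossless test (chase): applying each FD to every pair of rows produces no changes in the tableau, so no row becomes fully distinguished — the join is lossy.
Dependency preservation: the restricted closure of {EFJ} across the fragments never reaches {GH}, so EFJ → GH cannot be enforced without a join — not preserved.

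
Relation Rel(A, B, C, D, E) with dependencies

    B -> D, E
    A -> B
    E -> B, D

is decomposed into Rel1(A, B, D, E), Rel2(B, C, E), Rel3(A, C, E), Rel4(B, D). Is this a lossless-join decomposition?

Yes

Chase test. Columns are A, B, C, D, E; row i has aⱼ where attribute j ∈ Reli, else bᵢⱼ.
Initial tableau (one row per fragment):
  row 1: a1 a2 b13 a4 a5
  row 2: b21 a2 a3 b24 a5
  row 3: a1 b32 a3 b34 a5
  row 4: b41 a2 b43 a4 b45
Rows 1 and 2 agree on B; apply B→D, E and equate their D, E entries.
Rows 1 and 4 agree on B; apply B→D, E and equate their D, E entries.
Rows 1 and 3 agree on A; apply A→B and equate their B entries.
Rows 1 and 3 agree on E; apply E→B, D and equate their B, D entries.
Row 3 is now all distinguished symbols — the join is lossless.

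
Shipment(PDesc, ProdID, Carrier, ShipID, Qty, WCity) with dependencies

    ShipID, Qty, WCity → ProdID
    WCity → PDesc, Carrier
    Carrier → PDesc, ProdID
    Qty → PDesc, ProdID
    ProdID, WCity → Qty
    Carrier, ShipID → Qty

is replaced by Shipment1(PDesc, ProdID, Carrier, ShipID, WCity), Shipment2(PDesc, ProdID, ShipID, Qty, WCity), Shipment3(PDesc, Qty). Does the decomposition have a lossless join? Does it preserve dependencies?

Lossless test (chase): Rows 1 and 2 agree on WCity; apply WCity→PDesc, Carrier and equate their PDesc, Carrier entries. Rows 2 and 3 agree on Qty; apply Qty→PDesc, ProdID and equate their PDesc, ProdID entries. Rows 1 and 2 agree on ProdID, WCity; apply ProdID, WCity→Qty and equate their Qty entries. Row 1 is now all distinguished symbols — the join is lossless.
Dependency preservation: the restricted closure of {Carrier, ShipID} across the fragments never reaches {Qty}, so Carrier, ShipID → Qty cannot be enforced without a join — not preserved.

lossless but not dependency-preserving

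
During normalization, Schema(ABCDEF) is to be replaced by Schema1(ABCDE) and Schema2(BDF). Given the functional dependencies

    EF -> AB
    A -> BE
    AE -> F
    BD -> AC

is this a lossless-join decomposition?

Yes

Common attributes: Schema1 ∩ Schema2 = {BD}.
Closure of {BD}: BD → AC applies, adding AC; A → BE applies, adding E; AE → F applies, adding F. So (BD)⁺ = {ABCDEF}.
This closure contains every attribute of Schema1, so Schema1 ∩ Schema2 → Schema1. The join is lossless.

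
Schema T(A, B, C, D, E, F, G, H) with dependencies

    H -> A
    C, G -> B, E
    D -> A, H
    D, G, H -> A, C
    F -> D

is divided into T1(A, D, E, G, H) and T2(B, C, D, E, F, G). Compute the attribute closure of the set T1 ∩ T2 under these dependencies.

A, B, C, D, E, G, H

T1 ∩ T2 = {D, E, G}.
D → A, H applies, adding A, H
D, G, H → A, C applies, adding C
C, G → B, E applies, adding B
Closure: {A, B, C, D, E, G, H}.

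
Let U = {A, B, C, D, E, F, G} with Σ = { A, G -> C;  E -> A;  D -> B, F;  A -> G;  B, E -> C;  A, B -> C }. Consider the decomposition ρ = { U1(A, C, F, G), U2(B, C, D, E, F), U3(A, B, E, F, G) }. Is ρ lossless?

Chase test. Columns are A, B, C, D, E, F, G; row i has aⱼ where attribute j ∈ Ui, else bᵢⱼ.
Initial tableau (one row per fragment):
  row 1: a1 b12 a3 b14 b15 a6 a7
  row 2: b21 a2 a3 a4 a5 a6 b27
  row 3: a1 a2 b33 b34 a5 a6 a7
Rows 1 and 3 agree on A, G; apply A, G→C and equate their C entries.
Rows 2 and 3 agree on E; apply E→A and equate their A entries.
Rows 1 and 2 agree on A; apply A→G and equate their G entries.
Row 2 is now all distinguished symbols — the join is lossless.

Yes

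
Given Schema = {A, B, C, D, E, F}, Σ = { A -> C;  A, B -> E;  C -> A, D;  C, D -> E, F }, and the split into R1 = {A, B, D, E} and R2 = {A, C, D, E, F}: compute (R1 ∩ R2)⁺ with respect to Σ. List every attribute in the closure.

R1 ∩ R2 = {A, D, E}.
A → C applies, adding C
C, D → E, F applies, adding F
Closure: {A, C, D, E, F}.

A, C, D, E, F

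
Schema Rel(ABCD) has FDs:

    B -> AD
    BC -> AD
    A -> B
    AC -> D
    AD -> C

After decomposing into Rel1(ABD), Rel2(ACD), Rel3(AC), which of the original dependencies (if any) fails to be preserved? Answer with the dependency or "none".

none

B → AD lies within Rel1.
BC → AD: restricted closure across fragments reaches AD.
A → B lies within Rel1.
AC → D lies within Rel2.
AD → C lies within Rel2.
Every dependency is enforceable on the fragments, so the decomposition is dependency-preserving.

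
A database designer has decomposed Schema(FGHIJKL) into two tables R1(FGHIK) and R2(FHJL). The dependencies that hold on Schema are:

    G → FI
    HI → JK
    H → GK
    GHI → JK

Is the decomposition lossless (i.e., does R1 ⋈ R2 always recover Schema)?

Common attributes: R1 ∩ R2 = {FH}.
Closure of {FH}: H → GK applies, adding GK; G → FI applies, adding I; HI → JK applies, adding J. So (FH)⁺ = {FGHIJK}.
This closure contains every attribute of R1, so R1 ∩ R2 → R1. The join is lossless.

Yes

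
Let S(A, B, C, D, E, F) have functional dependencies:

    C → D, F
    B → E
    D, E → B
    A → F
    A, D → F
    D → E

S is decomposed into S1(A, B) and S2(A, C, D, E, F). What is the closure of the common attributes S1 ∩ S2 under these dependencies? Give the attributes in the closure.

S1 ∩ S2 = {A}.
A → F applies, adding F
Closure: {A, F}.

A, F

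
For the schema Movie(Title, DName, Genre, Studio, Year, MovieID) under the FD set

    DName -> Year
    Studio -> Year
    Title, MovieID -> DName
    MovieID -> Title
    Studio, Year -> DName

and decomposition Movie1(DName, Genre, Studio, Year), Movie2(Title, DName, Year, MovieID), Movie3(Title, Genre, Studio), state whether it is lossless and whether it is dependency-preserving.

lossy but dependency-preserving

Lossless test (chase): Rows 1 and 3 agree on Studio; apply Studio→Year and equate their Year entries. Rows 1 and 3 agree on Studio, Year; apply Studio, Year→DName and equate their DName entries. No row becomes fully distinguished — the join is lossy.
Dependency preservation: every FD's attributes lie within a single fragment, so each can be enforced locally — preserved.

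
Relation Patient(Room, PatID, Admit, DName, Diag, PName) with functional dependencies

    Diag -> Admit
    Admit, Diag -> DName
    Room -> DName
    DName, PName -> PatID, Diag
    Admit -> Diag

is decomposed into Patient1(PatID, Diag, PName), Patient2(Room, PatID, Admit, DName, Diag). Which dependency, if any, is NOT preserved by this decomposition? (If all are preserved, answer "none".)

DName, PName -> PatID, Diag

Check DName, PName → PatID, Diag: no single fragment contains all of {PatID, DName, Diag, PName}, and the restricted closure of {DName, PName} across the fragments never reaches {PatID, Diag}.
Diag → Admit is preserved.
Admit, Diag → DName is preserved.
Room → DName is preserved.
Admit → Diag is preserved.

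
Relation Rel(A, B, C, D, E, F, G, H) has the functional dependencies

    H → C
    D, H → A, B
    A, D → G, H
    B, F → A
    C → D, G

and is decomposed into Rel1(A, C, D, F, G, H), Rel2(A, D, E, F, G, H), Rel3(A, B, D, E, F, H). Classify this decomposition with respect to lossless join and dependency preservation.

Lossless test (chase): Rows 1 and 2 agree on H; apply H→C and equate their C entries. Rows 1 and 3 agree on H; apply H→C and equate their C entries. Rows 1 and 2 agree on D, H; apply D, H→A, B and equate their A, B entries. Rows 1 and 3 agree on D, H; apply D, H→A, B and equate their A, B entries. Rows 1 and 3 agree on A, D; apply A, D→G, H and equate their G, H entries. Row 2 is now all distinguished symbols — the join is lossless.
Dependency preservation: every FD's attributes lie within a single fragment, so each can be enforced locally — preserved.

lossless and dependency-preserving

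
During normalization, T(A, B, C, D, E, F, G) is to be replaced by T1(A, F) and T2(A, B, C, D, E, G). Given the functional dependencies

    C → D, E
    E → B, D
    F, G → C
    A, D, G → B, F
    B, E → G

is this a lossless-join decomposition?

No

Common attributes: T1 ∩ T2 = {A}.
No dependency enlarges {A}, so (A)⁺ = {A}.
The closure contains neither all of T1 = {A, F} nor all of T2 = {A, B, C, D, E, G}, so the common attributes are not a superkey of either fragment. The join is lossy.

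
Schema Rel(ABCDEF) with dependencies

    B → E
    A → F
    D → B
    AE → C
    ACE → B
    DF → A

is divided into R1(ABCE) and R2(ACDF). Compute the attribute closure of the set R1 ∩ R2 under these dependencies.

R1 ∩ R2 = {AC}.
A → F applies, adding F
Closure: {ACF}.

ACF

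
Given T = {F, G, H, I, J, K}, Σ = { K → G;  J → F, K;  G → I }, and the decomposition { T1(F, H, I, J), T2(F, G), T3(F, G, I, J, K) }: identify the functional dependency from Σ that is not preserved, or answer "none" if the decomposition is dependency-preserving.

none

K → G lies within T3.
J → F, K lies within T3.
G → I lies within T3.
Every dependency is enforceable on the fragments, so the decomposition is dependency-preserving.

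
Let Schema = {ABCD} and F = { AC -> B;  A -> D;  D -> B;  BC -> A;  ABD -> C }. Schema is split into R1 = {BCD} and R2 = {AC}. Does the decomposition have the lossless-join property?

Common attributes: R1 ∩ R2 = {C}.
No dependency enlarges {C}, so (C)⁺ = {C}.
The closure contains neither all of R1 = {BCD} nor all of R2 = {AC}, so the common attributes are not a superkey of either fragment. The join is lossy.

No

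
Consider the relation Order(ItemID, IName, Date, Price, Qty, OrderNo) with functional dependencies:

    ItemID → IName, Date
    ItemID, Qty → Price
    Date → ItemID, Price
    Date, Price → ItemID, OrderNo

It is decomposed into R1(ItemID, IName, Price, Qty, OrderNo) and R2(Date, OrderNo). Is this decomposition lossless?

Common attributes: R1 ∩ R2 = {OrderNo}.
No dependency enlarges {OrderNo}, so (OrderNo)⁺ = {OrderNo}.
The closure contains neither all of R1 = {ItemID, IName, Price, Qty, OrderNo} nor all of R2 = {Date, OrderNo}, so the common attributes are not a superkey of either fragment. The join is lossy.

No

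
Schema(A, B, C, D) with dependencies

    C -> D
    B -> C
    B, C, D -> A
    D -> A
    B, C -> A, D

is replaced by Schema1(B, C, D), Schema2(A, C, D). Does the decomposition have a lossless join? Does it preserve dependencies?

lossless and dependency-preserving

Lossless test: (C, D)⁺ = {A, C, D}, which contains all of one fragment — lossless.
Dependency preservation: B, C, D → A; B, C → A, D are not contained in any single fragment, but the restricted closure of each left-hand side across the fragments still reaches the right-hand side; the remaining FDs each lie inside some fragment. All dependencies are preserved.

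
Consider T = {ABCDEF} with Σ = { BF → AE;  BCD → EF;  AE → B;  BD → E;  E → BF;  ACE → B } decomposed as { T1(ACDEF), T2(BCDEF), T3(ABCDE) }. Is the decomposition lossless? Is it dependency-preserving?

Lossless test (chase): Rows 2 and 3 agree on BCD; apply BCD→EF and equate their EF entries. Rows 1 and 3 agree on AE; apply AE→B and equate their B entries. Rows 1 and 2 agree on BF; apply BF→AE and equate their AE entries. Row 1 is now all distinguished symbols — the join is lossless.
Dependency preservation: BF → AE is not contained in any single fragment, but the restricted closure of its left-hand side across the fragments still reaches the right-hand side; the remaining FDs each lie inside some fragment. All dependencies are preserved.

lossless and dependency-preserving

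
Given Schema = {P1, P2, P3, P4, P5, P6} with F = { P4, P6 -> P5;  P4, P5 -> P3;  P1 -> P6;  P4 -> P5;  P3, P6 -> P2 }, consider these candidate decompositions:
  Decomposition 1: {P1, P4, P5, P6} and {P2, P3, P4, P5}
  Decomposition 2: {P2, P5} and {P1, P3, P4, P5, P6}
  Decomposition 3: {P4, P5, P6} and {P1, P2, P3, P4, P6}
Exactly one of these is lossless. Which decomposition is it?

Decomposition 3

Decomposition 1: common = {P4, P5}, closure = {P3, P4, P5} → lossy.
Decomposition 2: common = {P5}, closure = {P5} → lossy.
Decomposition 3: common = {P4, P6}, closure = {P2, P3, P4, P5, P6} → lossless.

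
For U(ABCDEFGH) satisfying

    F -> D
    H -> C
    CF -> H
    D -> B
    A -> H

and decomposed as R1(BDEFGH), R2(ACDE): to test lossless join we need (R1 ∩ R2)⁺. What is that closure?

BDE

R1 ∩ R2 = {DE}.
D → B applies, adding B
Closure: {BDE}.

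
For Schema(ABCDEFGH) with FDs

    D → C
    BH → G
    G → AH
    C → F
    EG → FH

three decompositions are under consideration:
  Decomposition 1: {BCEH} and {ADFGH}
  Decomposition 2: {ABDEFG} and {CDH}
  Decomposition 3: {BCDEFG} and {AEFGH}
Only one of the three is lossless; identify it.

Decomposition 1: common = {H}, closure = {H} → lossy.
Decomposition 2: common = {D}, closure = {CDF} → lossy.
Decomposition 3: common = {EFG}, closure = {AEFGH} → lossless.

Decomposition 3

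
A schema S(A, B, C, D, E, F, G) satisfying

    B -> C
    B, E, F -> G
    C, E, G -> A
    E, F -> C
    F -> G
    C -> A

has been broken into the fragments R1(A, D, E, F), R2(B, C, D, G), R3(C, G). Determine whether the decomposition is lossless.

Chase test. Columns are A, B, C, D, E, F, G; row i has aⱼ where attribute j ∈ Ri, else bᵢⱼ.
Initial tableau (one row per fragment):
  row 1: a1 b12 b13 a4 a5 a6 b17
  row 2: b21 a2 a3 a4 b25 b26 a7
  row 3: b31 b32 a3 b34 b35 b36 a7
Rows 2 and 3 agree on C; apply C→A and equate their A entries.
No row becomes fully distinguished — the join is lossy.

No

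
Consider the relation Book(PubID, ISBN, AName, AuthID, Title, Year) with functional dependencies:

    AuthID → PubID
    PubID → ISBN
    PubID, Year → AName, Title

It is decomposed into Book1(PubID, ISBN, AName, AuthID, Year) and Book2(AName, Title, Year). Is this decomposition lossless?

No

Common attributes: Book1 ∩ Book2 = {AName, Year}.
No dependency enlarges {AName, Year}, so (AName, Year)⁺ = {AName, Year}.
The closure contains neither all of Book1 = {PubID, ISBN, AName, AuthID, Year} nor all of Book2 = {AName, Title, Year}, so the common attributes are not a superkey of either fragment. The join is lossy.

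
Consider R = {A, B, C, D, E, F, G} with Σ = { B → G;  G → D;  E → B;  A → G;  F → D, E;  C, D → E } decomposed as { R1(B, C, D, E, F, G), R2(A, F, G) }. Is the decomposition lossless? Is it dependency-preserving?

lossy but dependency-preserving

Lossless test: (F, G)⁺ = {B, D, E, F, G}, which is a superkey of neither fragment — lossy.
Dependency preservation: every FD's attributes lie within a single fragment, so each can be enforced locally — preserved.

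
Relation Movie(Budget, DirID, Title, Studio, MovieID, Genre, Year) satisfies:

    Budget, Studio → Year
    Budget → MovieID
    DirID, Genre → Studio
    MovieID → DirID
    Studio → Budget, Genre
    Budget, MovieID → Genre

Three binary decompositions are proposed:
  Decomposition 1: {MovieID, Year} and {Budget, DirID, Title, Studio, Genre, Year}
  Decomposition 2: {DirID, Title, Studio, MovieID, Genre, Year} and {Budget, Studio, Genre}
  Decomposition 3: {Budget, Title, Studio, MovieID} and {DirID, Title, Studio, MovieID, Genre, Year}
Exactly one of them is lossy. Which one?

Decomposition 1

Decomposition 1: common = {Year}, closure = {Year} → lossy.
Decomposition 2: common = {Studio, Genre}, closure = {Budget, DirID, Studio, MovieID, Genre, Year} → lossless.
Decomposition 3: common = {Title, Studio, MovieID}, closure = {Budget, DirID, Title, Studio, MovieID, Genre, Year} → lossless.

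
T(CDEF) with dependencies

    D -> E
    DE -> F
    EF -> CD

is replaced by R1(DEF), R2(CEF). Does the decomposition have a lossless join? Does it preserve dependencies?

Lossless test: (EF)⁺ = {CDEF}, which contains all of one fragment — lossless.
Dependency preservation: EF → CD is not contained in any single fragment, but the restricted closure of its left-hand side across the fragments still reaches the right-hand side; the remaining FDs each lie inside some fragment. All dependencies are preserved.

lossless and dependency-preserving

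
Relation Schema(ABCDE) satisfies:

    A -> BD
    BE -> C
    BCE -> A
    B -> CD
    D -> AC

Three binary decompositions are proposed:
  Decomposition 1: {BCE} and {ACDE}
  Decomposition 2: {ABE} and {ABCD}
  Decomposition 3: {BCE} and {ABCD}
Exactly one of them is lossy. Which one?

Decomposition 1

Decomposition 1: common = {CE}, closure = {CE} → lossy.
Decomposition 2: common = {AB}, closure = {ABCD} → lossless.
Decomposition 3: common = {BC}, closure = {ABCD} → lossless.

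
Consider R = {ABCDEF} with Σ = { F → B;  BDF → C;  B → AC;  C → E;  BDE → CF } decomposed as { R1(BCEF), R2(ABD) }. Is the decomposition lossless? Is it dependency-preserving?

lossy and not dependency-preserving

Lossless test: (B)⁺ = {ABCE}, which is a superkey of neither fragment — lossy.
Dependency preservation: the restricted closure of {BDE} across the fragments never reaches {CF}, so BDE → CF cannot be enforced without a join — not preserved.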